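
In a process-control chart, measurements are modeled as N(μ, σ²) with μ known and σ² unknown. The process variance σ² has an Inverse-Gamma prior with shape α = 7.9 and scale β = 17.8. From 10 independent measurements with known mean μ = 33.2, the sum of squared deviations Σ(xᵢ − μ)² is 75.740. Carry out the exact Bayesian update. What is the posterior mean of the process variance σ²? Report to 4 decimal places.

4.6782

With known mean μ and an Inverse-Gamma(α, β) prior on σ², the Normal likelihood is conjugate: posterior is Inv-Gamma(α + n/2, β + Σ(xᵢ−μ)²/2).
Posterior: Inv-Gamma(7.9 + 10/2, 17.8 + 75.740/2) = Inv-Gamma(12.90, 55.6700).
E[σ²|data] = β/(α−1) = 55.6700/11.90 = 4.6782.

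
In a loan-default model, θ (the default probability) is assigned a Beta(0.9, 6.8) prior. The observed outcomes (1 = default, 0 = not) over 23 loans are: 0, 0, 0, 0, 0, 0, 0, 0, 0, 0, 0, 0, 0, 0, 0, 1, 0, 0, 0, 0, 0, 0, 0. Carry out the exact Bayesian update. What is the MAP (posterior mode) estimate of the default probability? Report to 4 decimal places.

The Beta prior is conjugate to a Binomial/Bernoulli likelihood; the update adds successes to α and failures to β.
Posterior: Beta(α+k, β+n−k) = Beta(0.9+1, 6.8+22) = Beta(1.9, 28.8).
Mode of Beta(a,b) for a,b>1 is (a−1)/(a+b−2) = 0.9/28.7 = 0.0314.

0.0314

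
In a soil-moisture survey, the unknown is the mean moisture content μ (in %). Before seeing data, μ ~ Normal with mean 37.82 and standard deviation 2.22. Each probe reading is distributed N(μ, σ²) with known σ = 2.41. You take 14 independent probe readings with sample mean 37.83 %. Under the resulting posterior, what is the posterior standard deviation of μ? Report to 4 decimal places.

0.6186

For Normal data with known variance σ², a Normal(μ₀, σ₀²) prior on μ is conjugate. Posterior precision = 1/σ₀² + n/σ²; posterior mean is the precision-weighted average of μ₀ and x̄.
σ₀² = 2.22² = 4.9284, σ² = 2.41² = 5.8081; σ² + n·σ₀² = 5.8081 + 14·4.9284 = 74.8057.
Posterior precision = 1/σ₀² + n/σ² = 1/4.9284 + 14/5.8081 = (σ² + n·σ₀²)/(σ₀²σ²) = 74.8057/(4.9284·5.8081); posterior variance σₙ² = σ₀²σ²/(σ² + n·σ₀²) = 4.9284·5.8081/74.8057 = 0.382653.
Posterior SD = √σₙ² = √(4.9284·5.8081/74.8057) = 0.6186.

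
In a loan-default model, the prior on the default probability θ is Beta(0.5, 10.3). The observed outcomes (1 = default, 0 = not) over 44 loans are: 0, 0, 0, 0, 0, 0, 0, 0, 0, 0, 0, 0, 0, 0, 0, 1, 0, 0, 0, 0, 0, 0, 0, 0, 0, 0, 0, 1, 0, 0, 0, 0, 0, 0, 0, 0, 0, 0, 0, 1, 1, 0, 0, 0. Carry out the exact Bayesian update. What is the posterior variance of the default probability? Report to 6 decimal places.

The Beta prior is conjugate to a Binomial/Bernoulli likelihood; the update adds successes to α and failures to β.
Posterior: Beta(α+k, β+n−k) = Beta(0.5+4, 10.3+40) = Beta(4.5, 50.3).
Var = αβ/((α+β)²(α+β+1)) = 4.5·50.3/(54.8²·55.8) = 0.001351.

0.001351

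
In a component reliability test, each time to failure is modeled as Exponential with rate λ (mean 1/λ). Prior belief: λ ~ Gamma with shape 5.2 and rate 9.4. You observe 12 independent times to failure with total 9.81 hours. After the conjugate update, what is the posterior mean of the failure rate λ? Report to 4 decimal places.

0.8954

With a Gamma(shape α, rate β) prior on the exponential rate λ, the posterior after n observations with total T = Σxᵢ is Gamma(α+n, β+T).
Posterior: Gamma(5.2+12, 9.4+9.81) = Gamma(17.2, 19.21).
Posterior mean of λ = α/β = 17.2/19.21 = 0.8954.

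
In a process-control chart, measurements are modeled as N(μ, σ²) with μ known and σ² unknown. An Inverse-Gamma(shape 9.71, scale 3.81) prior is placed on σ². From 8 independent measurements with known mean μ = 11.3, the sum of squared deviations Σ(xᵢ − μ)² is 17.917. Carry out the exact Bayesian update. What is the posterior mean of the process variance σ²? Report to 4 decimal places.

1.0046

With known mean μ and an Inverse-Gamma(α, β) prior on σ², the Normal likelihood is conjugate: posterior is Inv-Gamma(α + n/2, β + Σ(xᵢ−μ)²/2).
Posterior: Inv-Gamma(9.71 + 8/2, 3.81 + 17.917/2) = Inv-Gamma(13.71, 12.7685).
E[σ²|data] = β/(α−1) = 12.7685/12.71 = 1.0046.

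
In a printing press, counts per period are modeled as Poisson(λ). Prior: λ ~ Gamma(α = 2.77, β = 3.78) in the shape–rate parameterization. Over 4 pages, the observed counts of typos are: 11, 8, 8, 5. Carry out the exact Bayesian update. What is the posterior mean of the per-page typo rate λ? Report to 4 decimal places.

4.4692

With a Gamma(shape α, rate β) prior, the Poisson likelihood is conjugate: the posterior is Gamma(α + ΣXᵢ, β + n).
Sum of counts S = 32 over n = 4 pages.
Posterior: Gamma(α+S, β+n) = Gamma(2.77+32, 3.78+4) = Gamma(34.77, 7.78).
Posterior mean = α/β = 34.77/7.78 = 4.4692.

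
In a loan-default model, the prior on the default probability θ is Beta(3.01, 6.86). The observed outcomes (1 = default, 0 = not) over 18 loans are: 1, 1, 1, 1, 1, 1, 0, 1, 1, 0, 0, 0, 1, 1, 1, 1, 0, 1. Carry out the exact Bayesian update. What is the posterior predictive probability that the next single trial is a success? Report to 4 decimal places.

0.5745

The Beta prior is conjugate to a Binomial/Bernoulli likelihood; the update adds successes to α and failures to β.
Posterior: Beta(α+k, β+n−k) = Beta(3.01+13, 6.86+5) = Beta(16.01, 11.86).
For a single future Bernoulli trial, P(success | data) = α/(α+β) = 0.5745.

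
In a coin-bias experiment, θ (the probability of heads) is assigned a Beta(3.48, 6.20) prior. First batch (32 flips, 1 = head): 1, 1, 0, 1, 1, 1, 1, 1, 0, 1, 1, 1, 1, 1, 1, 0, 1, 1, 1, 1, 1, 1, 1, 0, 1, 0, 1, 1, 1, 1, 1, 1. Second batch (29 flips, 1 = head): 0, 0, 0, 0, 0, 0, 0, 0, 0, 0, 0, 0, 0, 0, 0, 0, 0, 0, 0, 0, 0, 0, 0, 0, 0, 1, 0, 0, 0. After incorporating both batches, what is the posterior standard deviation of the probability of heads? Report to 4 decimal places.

0.0587

The Beta prior is conjugate to a Binomial/Bernoulli likelihood; the update adds successes to α and failures to β.
After batch 1: Beta(3.48+27, 6.20+5) = Beta(30.48, 11.20).
After batch 2: Beta(30.48+1, 11.20+28) = Beta(31.48, 39.20).
Var = αβ/((α+β)²(α+β+1)) = 31.48·39.20/(70.68²·71.68) = 0.00344611; SD = √0.00344611 = 0.0587.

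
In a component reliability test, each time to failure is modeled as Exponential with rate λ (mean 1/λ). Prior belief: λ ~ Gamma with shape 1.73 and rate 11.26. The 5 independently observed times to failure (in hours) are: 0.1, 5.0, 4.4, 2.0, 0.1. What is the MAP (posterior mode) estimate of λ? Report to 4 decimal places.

With a Gamma(shape α, rate β) prior on the exponential rate λ, the posterior after n observations with total T = Σxᵢ is Gamma(α+n, β+T).
Sum of observations T = 11.6 hours; n = 5.
Posterior: Gamma(1.73+5, 11.26+11.6) = Gamma(6.73, 22.86).
Mode = (α−1)/β = 0.2507.

0.2507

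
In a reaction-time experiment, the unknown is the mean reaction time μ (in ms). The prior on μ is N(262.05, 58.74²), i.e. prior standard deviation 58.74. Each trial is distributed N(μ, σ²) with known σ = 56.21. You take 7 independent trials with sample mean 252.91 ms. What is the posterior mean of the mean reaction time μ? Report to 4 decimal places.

253.9673

For Normal data with known variance σ², a Normal(μ₀, σ₀²) prior on μ is conjugate. Posterior precision = 1/σ₀² + n/σ²; posterior mean is the precision-weighted average of μ₀ and x̄.
n·x̄ = 7·252.91 = 1770.37.
σ₀² = 58.74² = 3450.3876, σ² = 56.21² = 3159.5641; σ² + n·σ₀² = 3159.5641 + 7·3450.3876 = 27312.2773.
Posterior mean = (μ₀/σ₀² + n·x̄/σ²)/(1/σ₀² + n/σ²) = (σ²·μ₀ + σ₀²·n·x̄)/(σ² + n·σ₀²) = (3159.5641·262.05 + 3450.3876·1770.37)/27312.2773 = 6936426.467817/27312.2773 = 253.9673.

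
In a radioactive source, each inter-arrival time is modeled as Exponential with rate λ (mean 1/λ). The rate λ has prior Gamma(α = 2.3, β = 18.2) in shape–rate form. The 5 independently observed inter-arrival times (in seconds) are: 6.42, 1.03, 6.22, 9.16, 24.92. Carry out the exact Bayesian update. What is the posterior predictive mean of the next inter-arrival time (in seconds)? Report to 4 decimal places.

10.4683

With a Gamma(shape α, rate β) prior on the exponential rate λ, the posterior after n observations with total T = Σxᵢ is Gamma(α+n, β+T).
Sum of observations T = 47.75 seconds; n = 5.
Posterior: Gamma(2.3+5, 18.2+47.75) = Gamma(7.3, 65.95).
The predictive distribution for the next observation is Lomax; its mean is β/(α−1) = 65.95/6.3 = 10.4683.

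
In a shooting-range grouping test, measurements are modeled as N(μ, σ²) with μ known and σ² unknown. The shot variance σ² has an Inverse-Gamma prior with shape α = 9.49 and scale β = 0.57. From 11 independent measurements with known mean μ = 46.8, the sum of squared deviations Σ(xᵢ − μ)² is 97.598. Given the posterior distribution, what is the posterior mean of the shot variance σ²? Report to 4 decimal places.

3.5289

With known mean μ and an Inverse-Gamma(α, β) prior on σ², the Normal likelihood is conjugate: posterior is Inv-Gamma(α + n/2, β + Σ(xᵢ−μ)²/2).
Posterior: Inv-Gamma(9.49 + 11/2, 0.57 + 97.598/2) = Inv-Gamma(14.99, 49.3690).
E[σ²|data] = β/(α−1) = 49.3690/13.99 = 3.5289.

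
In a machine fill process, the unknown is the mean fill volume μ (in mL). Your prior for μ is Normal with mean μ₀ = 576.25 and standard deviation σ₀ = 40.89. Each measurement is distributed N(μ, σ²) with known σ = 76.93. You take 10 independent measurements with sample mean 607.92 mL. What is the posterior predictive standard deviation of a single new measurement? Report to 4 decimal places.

79.7203

For Normal data with known variance σ², a Normal(μ₀, σ₀²) prior on μ is conjugate. Posterior precision = 1/σ₀² + n/σ²; posterior mean is the precision-weighted average of μ₀ and x̄.
σ₀² = 40.89² = 1671.9921, σ² = 76.93² = 5918.2249; σ² + n·σ₀² = 5918.2249 + 10·1671.9921 = 22638.1459.
Posterior precision = 1/σ₀² + n/σ² = 1/1671.9921 + 10/5918.2249 = (σ² + n·σ₀²)/(σ₀²σ²) = 22638.1459/(1671.9921·5918.2249); posterior variance σₙ² = σ₀²σ²/(σ² + n·σ₀²) = 1671.9921·5918.2249/22638.1459 = 437.104051.
Predictive variance for one new observation = σₙ² + σ² = 1671.9921·5918.2249/22638.1459 + 5918.2249 = σ²·(σ₀² + 22638.1459)/22638.1459 = 5918.2249·24310.138/22638.1459 = 6355.328951; SD = √(5918.2249·24310.138/22638.1459) = 79.7203.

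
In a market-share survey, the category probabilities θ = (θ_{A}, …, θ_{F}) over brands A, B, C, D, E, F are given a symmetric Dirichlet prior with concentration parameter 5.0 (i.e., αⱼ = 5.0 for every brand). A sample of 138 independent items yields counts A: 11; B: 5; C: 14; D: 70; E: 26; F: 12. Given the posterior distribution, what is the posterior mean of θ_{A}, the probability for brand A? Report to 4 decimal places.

The Dirichlet prior is conjugate to the Multinomial likelihood: each posterior αⱼ = prior αⱼ + observed count nⱼ.
Posterior concentration: (16.0, 10.0, 19.0, 75.0, 31.0, 17.0), total = 168.0.
E[θ_{A}|data] = α_{A}/Σα = 16.0/168.0 = 0.0952.

0.0952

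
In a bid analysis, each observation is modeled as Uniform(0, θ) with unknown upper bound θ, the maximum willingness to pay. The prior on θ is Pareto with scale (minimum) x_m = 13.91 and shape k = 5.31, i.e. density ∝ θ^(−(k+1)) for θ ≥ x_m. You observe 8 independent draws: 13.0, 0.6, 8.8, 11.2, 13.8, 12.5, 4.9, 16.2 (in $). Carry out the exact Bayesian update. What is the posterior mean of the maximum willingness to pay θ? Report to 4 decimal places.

A Pareto(scale x_m, shape k) prior on the upper bound θ of Uniform(0, θ) is conjugate: posterior is Pareto(max(x_m, max xᵢ), k + n).
Sample maximum = 16.2; prior scale x_m = 13.91 → posterior scale = max = 16.20.
Posterior shape = 5.31 + 8 = 13.31.
E[θ|data] = k·x_m/(k−1) = 13.31·16.20/12.31 = 17.5160.

17.5160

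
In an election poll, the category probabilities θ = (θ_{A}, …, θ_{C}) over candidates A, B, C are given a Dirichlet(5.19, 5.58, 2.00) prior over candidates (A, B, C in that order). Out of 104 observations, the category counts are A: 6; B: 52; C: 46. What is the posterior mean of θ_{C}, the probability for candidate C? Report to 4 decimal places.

0.4111

The Dirichlet prior is conjugate to the Multinomial likelihood: each posterior αⱼ = prior αⱼ + observed count nⱼ.
Posterior concentration: (11.19, 57.58, 48.00), total = 116.77.
E[θ_{C}|data] = α_{C}/Σα = 48.00/116.77 = 0.4111.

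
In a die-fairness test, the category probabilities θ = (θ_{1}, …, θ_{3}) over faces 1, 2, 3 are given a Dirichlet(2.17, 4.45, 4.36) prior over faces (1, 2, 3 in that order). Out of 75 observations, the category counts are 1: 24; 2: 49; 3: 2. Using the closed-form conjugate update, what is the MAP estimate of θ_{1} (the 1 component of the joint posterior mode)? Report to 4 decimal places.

The Dirichlet prior is conjugate to the Multinomial likelihood: each posterior αⱼ = prior αⱼ + observed count nⱼ.
Posterior concentration: (26.17, 53.45, 6.36), total = 85.98.
Joint mode component: (α_{1}−1)/(Σα−K) = 25.17/82.98 = 0.3033.

0.3033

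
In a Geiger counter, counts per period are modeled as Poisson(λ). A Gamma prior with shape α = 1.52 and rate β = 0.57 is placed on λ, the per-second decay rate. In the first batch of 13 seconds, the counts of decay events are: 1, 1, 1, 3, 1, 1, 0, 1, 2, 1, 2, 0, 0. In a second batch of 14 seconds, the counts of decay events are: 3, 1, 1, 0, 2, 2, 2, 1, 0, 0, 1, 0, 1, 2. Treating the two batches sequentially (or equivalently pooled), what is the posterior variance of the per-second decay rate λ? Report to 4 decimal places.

With a Gamma(shape α, rate β) prior, the Poisson likelihood is conjugate: the posterior is Gamma(α + ΣXᵢ, β + n).
Batch 1: sum of counts S = 14 over n = 13 seconds.
After batch 1: Gamma(α+S, β+n) = Gamma(1.52+14, 0.57+13) = Gamma(15.52, 13.57).
Batch 2: sum of counts S = 16 over n = 14 seconds.
After batch 2: Gamma(α+S, β+n) = Gamma(15.52+16, 13.57+14) = Gamma(31.52, 27.57).
Var = α/β² = 31.52/27.57² = 0.0415.

0.0415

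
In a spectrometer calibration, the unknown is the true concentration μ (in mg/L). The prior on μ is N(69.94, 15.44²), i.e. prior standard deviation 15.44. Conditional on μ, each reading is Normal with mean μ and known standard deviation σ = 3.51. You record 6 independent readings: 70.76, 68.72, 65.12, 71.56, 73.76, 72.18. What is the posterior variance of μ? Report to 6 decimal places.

For Normal data with known variance σ², a Normal(μ₀, σ₀²) prior on μ is conjugate. Posterior precision = 1/σ₀² + n/σ²; posterior mean is the precision-weighted average of μ₀ and x̄.
σ₀² = 15.44² = 238.3936, σ² = 3.51² = 12.3201; σ² + n·σ₀² = 12.3201 + 6·238.3936 = 1442.6817.
Posterior precision = 1/σ₀² + n/σ² = 1/238.3936 + 6/12.3201 = (σ² + n·σ₀²)/(σ₀²σ²) = 1442.6817/(238.3936·12.3201); posterior variance σₙ² = σ₀²σ²/(σ² + n·σ₀²) = 238.3936·12.3201/1442.6817 = 2.035815.

2.035815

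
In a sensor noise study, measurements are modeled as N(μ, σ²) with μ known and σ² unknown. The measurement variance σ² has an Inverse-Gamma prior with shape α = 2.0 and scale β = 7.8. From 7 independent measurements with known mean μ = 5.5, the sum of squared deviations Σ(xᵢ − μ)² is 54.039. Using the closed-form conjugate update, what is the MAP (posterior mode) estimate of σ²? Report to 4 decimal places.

With known mean μ and an Inverse-Gamma(α, β) prior on σ², the Normal likelihood is conjugate: posterior is Inv-Gamma(α + n/2, β + Σ(xᵢ−μ)²/2).
Posterior: Inv-Gamma(2.0 + 7/2, 7.8 + 54.039/2) = Inv-Gamma(5.50, 34.8195).
Mode = β/(α+1) = 34.8195/6.50 = 5.3568.

5.3568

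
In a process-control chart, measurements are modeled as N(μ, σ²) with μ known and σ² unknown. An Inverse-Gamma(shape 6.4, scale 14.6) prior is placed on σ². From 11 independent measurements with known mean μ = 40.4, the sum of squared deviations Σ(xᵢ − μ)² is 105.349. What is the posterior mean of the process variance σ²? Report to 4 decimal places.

With known mean μ and an Inverse-Gamma(α, β) prior on σ², the Normal likelihood is conjugate: posterior is Inv-Gamma(α + n/2, β + Σ(xᵢ−μ)²/2).
Posterior: Inv-Gamma(6.4 + 11/2, 14.6 + 105.349/2) = Inv-Gamma(11.90, 67.2745).
E[σ²|data] = β/(α−1) = 67.2745/10.90 = 6.1720.

6.1720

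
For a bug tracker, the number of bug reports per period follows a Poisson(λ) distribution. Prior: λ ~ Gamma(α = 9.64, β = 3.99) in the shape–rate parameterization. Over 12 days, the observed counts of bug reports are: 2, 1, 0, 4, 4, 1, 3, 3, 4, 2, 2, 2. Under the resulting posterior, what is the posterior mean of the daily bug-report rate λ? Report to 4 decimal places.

With a Gamma(shape α, rate β) prior, the Poisson likelihood is conjugate: the posterior is Gamma(α + ΣXᵢ, β + n).
Sum of counts S = 28 over n = 12 days.
Posterior: Gamma(α+S, β+n) = Gamma(9.64+28, 3.99+12) = Gamma(37.64, 15.99).
Posterior mean = α/β = 37.64/15.99 = 2.3540.

2.3540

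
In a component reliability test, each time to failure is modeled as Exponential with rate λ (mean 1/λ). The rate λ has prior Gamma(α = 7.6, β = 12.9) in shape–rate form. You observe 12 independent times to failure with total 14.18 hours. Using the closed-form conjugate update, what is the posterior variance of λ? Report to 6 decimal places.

With a Gamma(shape α, rate β) prior on the exponential rate λ, the posterior after n observations with total T = Σxᵢ is Gamma(α+n, β+T).
Posterior: Gamma(7.6+12, 12.9+14.18) = Gamma(19.6, 27.08).
Var = α/β² = 0.026728.

0.026728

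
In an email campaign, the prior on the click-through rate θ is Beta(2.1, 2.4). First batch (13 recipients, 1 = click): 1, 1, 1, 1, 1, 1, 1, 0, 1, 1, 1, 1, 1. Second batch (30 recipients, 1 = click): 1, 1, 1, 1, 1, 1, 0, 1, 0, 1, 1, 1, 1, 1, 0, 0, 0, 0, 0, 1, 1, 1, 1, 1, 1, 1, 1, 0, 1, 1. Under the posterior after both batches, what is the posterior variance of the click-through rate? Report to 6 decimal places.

0.003761

The Beta prior is conjugate to a Binomial/Bernoulli likelihood; the update adds successes to α and failures to β.
After batch 1: Beta(2.1+12, 2.4+1) = Beta(14.1, 3.4).
After batch 2: Beta(14.1+22, 3.4+8) = Beta(36.1, 11.4).
Var = αβ/((α+β)²(α+β+1)) = 36.1·11.4/(47.5²·48.5) = 0.003761.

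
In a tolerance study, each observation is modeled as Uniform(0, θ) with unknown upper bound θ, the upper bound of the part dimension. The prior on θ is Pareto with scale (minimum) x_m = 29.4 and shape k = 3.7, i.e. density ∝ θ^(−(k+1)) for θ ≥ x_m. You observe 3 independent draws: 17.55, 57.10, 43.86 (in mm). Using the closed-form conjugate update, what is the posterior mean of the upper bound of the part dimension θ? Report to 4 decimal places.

A Pareto(scale x_m, shape k) prior on the upper bound θ of Uniform(0, θ) is conjugate: posterior is Pareto(max(x_m, max xᵢ), k + n).
Sample maximum = 57.10; prior scale x_m = 29.4 → posterior scale = max = 57.10.
Posterior shape = 3.7 + 3 = 6.7.
E[θ|data] = k·x_m/(k−1) = 6.7·57.10/5.7 = 67.1175.

67.1175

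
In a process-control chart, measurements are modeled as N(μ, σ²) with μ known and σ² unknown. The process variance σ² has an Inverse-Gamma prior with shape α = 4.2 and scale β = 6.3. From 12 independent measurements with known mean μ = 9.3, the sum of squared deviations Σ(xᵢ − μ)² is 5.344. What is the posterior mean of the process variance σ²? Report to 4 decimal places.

0.9752

With known mean μ and an Inverse-Gamma(α, β) prior on σ², the Normal likelihood is conjugate: posterior is Inv-Gamma(α + n/2, β + Σ(xᵢ−μ)²/2).
Posterior: Inv-Gamma(4.2 + 12/2, 6.3 + 5.344/2) = Inv-Gamma(10.20, 8.9720).
E[σ²|data] = β/(α−1) = 8.9720/9.20 = 0.9752.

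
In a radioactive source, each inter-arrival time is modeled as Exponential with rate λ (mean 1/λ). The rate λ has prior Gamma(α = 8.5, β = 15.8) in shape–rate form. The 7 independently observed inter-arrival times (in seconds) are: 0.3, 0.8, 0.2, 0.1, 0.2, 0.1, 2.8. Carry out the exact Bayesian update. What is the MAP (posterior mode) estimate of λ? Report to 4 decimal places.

0.7143

With a Gamma(shape α, rate β) prior on the exponential rate λ, the posterior after n observations with total T = Σxᵢ is Gamma(α+n, β+T).
Sum of observations T = 4.5 seconds; n = 7.
Posterior: Gamma(8.5+7, 15.8+4.5) = Gamma(15.5, 20.3).
Mode = (α−1)/β = 0.7143.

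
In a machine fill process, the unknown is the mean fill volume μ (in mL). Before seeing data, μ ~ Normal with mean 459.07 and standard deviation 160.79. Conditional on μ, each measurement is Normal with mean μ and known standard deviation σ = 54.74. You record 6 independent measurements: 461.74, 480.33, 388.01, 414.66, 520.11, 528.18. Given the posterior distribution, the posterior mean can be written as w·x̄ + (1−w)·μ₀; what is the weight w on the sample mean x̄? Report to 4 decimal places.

0.9810

For Normal data with known variance σ², a Normal(μ₀, σ₀²) prior on μ is conjugate. Posterior precision = 1/σ₀² + n/σ²; posterior mean is the precision-weighted average of μ₀ and x̄.
σ₀² = 160.79² = 25853.4241, σ² = 54.74² = 2996.4676. Prior precision 1/σ₀² = 1/25853.4241; data precision n/σ² = 6/2996.4676.
w = (n/σ²)/(1/σ₀² + n/σ²) = n·σ₀²/(σ² + n·σ₀²) = 6·25853.4241/(2996.4676 + 6·25853.4241) = 155120.5446/158117.0122 = 0.9810.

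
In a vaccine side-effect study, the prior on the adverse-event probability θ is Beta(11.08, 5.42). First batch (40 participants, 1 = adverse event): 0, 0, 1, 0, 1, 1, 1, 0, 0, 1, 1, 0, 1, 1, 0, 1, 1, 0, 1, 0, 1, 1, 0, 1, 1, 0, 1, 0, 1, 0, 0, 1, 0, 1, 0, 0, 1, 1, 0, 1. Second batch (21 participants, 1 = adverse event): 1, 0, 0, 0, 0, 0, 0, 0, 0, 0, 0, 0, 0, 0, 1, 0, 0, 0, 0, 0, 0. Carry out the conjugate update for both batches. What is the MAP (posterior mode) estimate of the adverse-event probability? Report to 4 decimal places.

The Beta prior is conjugate to a Binomial/Bernoulli likelihood; the update adds successes to α and failures to β.
After batch 1: Beta(11.08+22, 5.42+18) = Beta(33.08, 23.42).
After batch 2: Beta(33.08+2, 23.42+19) = Beta(35.08, 42.42).
Mode of Beta(a,b) for a,b>1 is (a−1)/(a+b−2) = 34.08/75.50 = 0.4514.

0.4514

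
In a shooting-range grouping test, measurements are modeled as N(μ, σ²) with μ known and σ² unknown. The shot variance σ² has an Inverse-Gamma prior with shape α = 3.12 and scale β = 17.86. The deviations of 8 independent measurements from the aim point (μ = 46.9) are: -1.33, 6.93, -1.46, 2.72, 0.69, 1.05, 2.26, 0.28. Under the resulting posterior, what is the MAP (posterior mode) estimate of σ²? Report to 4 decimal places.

With known mean μ and an Inverse-Gamma(α, β) prior on σ², the Normal likelihood is conjugate: posterior is Inv-Gamma(α + n/2, β + Σ(xᵢ−μ)²/2).
Σ(xᵢ−μ)² = (-1.33)² + (6.93)² + (-1.46)² + (2.72)² + (0.69)² + (1.05)² + (2.26)² + (0.28)² = 66.0884.
Posterior: Inv-Gamma(3.12 + 8/2, 17.86 + 66.0884/2) = Inv-Gamma(7.12, 50.90420).
Mode = β/(α+1) = 50.90420/8.12 = 6.2690.

6.2690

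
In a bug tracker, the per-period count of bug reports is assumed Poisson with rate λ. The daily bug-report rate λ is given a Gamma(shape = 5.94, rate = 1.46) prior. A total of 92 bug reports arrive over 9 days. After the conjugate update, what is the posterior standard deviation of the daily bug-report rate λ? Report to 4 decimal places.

0.9461

With a Gamma(shape α, rate β) prior, the Poisson likelihood is conjugate: the posterior is Gamma(α + ΣXᵢ, β + n).
Posterior: Gamma(α+S, β+n) = Gamma(5.94+92, 1.46+9) = Gamma(97.94, 10.46).
SD = √α/β = √97.94/10.46 = 0.9461.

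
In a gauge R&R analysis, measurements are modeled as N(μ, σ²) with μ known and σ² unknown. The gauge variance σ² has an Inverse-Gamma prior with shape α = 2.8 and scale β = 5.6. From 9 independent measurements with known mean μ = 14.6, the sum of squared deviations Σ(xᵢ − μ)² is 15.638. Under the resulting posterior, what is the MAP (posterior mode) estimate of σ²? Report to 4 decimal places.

With known mean μ and an Inverse-Gamma(α, β) prior on σ², the Normal likelihood is conjugate: posterior is Inv-Gamma(α + n/2, β + Σ(xᵢ−μ)²/2).
Posterior: Inv-Gamma(2.8 + 9/2, 5.6 + 15.638/2) = Inv-Gamma(7.30, 13.4190).
Mode = β/(α+1) = 13.4190/8.30 = 1.6167.

1.6167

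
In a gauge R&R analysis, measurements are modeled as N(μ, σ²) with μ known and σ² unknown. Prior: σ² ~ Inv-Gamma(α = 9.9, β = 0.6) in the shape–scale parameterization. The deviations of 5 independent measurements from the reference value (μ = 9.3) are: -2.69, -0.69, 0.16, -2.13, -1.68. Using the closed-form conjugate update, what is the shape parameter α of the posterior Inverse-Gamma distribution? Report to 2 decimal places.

12.40

With known mean μ and an Inverse-Gamma(α, β) prior on σ², the Normal likelihood is conjugate: posterior is Inv-Gamma(α + n/2, β + Σ(xᵢ−μ)²/2).
Σ(xᵢ−μ)² = (-2.69)² + (-0.69)² + (0.16)² + (-2.13)² + (-1.68)² = 15.0971.
Posterior: Inv-Gamma(9.9 + 5/2, 0.6 + 15.0971/2) = Inv-Gamma(12.40, 8.14855).
Posterior α = 12.40.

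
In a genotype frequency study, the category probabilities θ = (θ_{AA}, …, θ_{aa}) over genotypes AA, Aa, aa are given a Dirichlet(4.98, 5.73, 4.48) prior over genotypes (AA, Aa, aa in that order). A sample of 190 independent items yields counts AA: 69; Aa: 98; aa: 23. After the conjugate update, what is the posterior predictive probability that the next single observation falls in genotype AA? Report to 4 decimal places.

0.3605

The Dirichlet prior is conjugate to the Multinomial likelihood: each posterior αⱼ = prior αⱼ + observed count nⱼ.
Posterior concentration: (73.98, 103.73, 27.48), total = 205.19.
P(next = AA | data) = α_{AA}/Σα = 0.3605.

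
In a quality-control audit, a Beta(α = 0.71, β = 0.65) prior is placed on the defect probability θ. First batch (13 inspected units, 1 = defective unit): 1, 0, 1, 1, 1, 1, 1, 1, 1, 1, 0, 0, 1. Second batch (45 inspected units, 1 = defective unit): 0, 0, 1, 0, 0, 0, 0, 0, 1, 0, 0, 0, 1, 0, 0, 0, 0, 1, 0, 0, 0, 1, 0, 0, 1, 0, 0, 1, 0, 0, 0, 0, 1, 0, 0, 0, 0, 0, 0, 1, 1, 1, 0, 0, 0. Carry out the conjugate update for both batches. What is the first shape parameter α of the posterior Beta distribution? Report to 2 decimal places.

21.71

The Beta prior is conjugate to a Binomial/Bernoulli likelihood; the update adds successes to α and failures to β.
After batch 1: Beta(0.71+10, 0.65+3) = Beta(10.71, 3.65).
After batch 2: Beta(10.71+11, 3.65+34) = Beta(21.71, 37.65).
Posterior α = 21.71.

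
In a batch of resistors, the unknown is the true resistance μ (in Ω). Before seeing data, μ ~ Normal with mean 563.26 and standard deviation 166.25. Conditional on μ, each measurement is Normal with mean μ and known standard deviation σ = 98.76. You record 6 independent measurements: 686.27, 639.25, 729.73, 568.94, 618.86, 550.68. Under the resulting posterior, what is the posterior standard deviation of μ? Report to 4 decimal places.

For Normal data with known variance σ², a Normal(μ₀, σ₀²) prior on μ is conjugate. Posterior precision = 1/σ₀² + n/σ²; posterior mean is the precision-weighted average of μ₀ and x̄.
σ₀² = 166.25² = 27639.0625, σ² = 98.76² = 9753.5376; σ² + n·σ₀² = 9753.5376 + 6·27639.0625 = 175587.9126.
Posterior precision = 1/σ₀² + n/σ² = 1/27639.0625 + 6/9753.5376 = (σ² + n·σ₀²)/(σ₀²σ²) = 175587.9126/(27639.0625·9753.5376); posterior variance σₙ² = σ₀²σ²/(σ² + n·σ₀²) = 27639.0625·9753.5376/175587.9126 = 1535.291532.
Posterior SD = √σₙ² = √(27639.0625·9753.5376/175587.9126) = 39.1828.

39.1828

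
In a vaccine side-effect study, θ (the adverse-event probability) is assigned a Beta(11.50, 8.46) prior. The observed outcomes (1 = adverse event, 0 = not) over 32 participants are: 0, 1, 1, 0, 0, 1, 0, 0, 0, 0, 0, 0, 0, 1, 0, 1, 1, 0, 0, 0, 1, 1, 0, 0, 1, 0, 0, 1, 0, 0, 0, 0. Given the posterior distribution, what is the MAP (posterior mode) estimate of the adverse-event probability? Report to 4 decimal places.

The Beta prior is conjugate to a Binomial/Bernoulli likelihood; the update adds successes to α and failures to β.
Posterior: Beta(α+k, β+n−k) = Beta(11.50+10, 8.46+22) = Beta(21.50, 30.46).
Mode of Beta(a,b) for a,b>1 is (a−1)/(a+b−2) = 20.50/49.96 = 0.4103.

0.4103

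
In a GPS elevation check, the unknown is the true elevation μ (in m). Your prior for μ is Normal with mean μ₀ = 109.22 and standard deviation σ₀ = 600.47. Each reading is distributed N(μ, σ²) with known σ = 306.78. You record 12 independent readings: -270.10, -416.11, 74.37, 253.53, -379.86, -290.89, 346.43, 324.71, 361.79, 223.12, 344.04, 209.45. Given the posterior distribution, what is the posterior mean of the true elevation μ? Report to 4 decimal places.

For Normal data with known variance σ², a Normal(μ₀, σ₀²) prior on μ is conjugate. Posterior precision = 1/σ₀² + n/σ²; posterior mean is the precision-weighted average of μ₀ and x̄.
Σxᵢ = (-270.10) + (-416.11) + 74.37 + 253.53 + (-379.86) + (-290.89) + 346.43 + 324.71 + 361.79 + 223.12 + 344.04 + 209.45 = 780.48, so n·x̄ = 780.48.
σ₀² = 600.47² = 360564.2209, σ² = 306.78² = 94113.9684; σ² + n·σ₀² = 94113.9684 + 12·360564.2209 = 4420884.6192.
Posterior mean = (μ₀/σ₀² + n·x̄/σ²)/(1/σ₀² + n/σ²) = (σ²·μ₀ + σ₀²·n·x̄)/(σ² + n·σ₀²) = (94113.9684·109.22 + 360564.2209·780.48)/4420884.6192 = 291692290.75668/4420884.6192 = 65.9805.

65.9805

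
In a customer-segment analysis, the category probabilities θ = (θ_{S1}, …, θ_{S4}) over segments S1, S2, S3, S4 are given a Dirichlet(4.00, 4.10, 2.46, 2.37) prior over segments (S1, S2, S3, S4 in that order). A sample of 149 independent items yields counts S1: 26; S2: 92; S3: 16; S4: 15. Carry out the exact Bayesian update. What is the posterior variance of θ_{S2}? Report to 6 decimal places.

The Dirichlet prior is conjugate to the Multinomial likelihood: each posterior αⱼ = prior αⱼ + observed count nⱼ.
Posterior concentration: (30.00, 96.10, 18.46, 17.37), total = 161.93.
Var[θ_j] = α_j(Σα−α_j)/((Σα)²(Σα+1)) = 96.10·65.83/(161.93²·162.93) = 0.001481.

0.001481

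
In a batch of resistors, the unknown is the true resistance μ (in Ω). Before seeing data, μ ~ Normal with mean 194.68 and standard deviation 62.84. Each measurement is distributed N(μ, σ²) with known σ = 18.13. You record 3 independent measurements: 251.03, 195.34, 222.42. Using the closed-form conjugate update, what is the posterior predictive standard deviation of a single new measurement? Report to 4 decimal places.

20.8640

For Normal data with known variance σ², a Normal(μ₀, σ₀²) prior on μ is conjugate. Posterior precision = 1/σ₀² + n/σ²; posterior mean is the precision-weighted average of μ₀ and x̄.
σ₀² = 62.84² = 3948.8656, σ² = 18.13² = 328.6969; σ² + n·σ₀² = 328.6969 + 3·3948.8656 = 12175.2937.
Posterior precision = 1/σ₀² + n/σ² = 1/3948.8656 + 3/328.6969 = (σ² + n·σ₀²)/(σ₀²σ²) = 12175.2937/(3948.8656·328.6969); posterior variance σₙ² = σ₀²σ²/(σ² + n·σ₀²) = 3948.8656·328.6969/12175.2937 = 106.607685.
Predictive variance for one new observation = σₙ² + σ² = 3948.8656·328.6969/12175.2937 + 328.6969 = σ²·(σ₀² + 12175.2937)/12175.2937 = 328.6969·16124.1593/12175.2937 = 435.304585; SD = √(328.6969·16124.1593/12175.2937) = 20.8640.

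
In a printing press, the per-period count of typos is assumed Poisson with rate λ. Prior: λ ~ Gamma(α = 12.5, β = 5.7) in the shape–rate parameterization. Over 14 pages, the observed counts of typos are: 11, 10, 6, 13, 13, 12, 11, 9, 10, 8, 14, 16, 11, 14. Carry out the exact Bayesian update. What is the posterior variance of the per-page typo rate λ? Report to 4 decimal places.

0.4393

With a Gamma(shape α, rate β) prior, the Poisson likelihood is conjugate: the posterior is Gamma(α + ΣXᵢ, β + n).
Sum of counts S = 158 over n = 14 pages.
Posterior: Gamma(α+S, β+n) = Gamma(12.5+158, 5.7+14) = Gamma(170.5, 19.7).
Var = α/β² = 170.5/19.7² = 0.4393.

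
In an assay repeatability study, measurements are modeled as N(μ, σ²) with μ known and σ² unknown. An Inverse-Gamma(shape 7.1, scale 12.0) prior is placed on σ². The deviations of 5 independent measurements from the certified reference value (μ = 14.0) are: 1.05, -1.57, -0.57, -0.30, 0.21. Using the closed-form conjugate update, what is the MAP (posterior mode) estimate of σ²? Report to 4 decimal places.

1.3220

With known mean μ and an Inverse-Gamma(α, β) prior on σ², the Normal likelihood is conjugate: posterior is Inv-Gamma(α + n/2, β + Σ(xᵢ−μ)²/2).
Σ(xᵢ−μ)² = (1.05)² + (-1.57)² + (-0.57)² + (-0.30)² + (0.21)² = 4.0264.
Posterior: Inv-Gamma(7.1 + 5/2, 12.0 + 4.0264/2) = Inv-Gamma(9.60, 14.01320).
Mode = β/(α+1) = 14.01320/10.60 = 1.3220.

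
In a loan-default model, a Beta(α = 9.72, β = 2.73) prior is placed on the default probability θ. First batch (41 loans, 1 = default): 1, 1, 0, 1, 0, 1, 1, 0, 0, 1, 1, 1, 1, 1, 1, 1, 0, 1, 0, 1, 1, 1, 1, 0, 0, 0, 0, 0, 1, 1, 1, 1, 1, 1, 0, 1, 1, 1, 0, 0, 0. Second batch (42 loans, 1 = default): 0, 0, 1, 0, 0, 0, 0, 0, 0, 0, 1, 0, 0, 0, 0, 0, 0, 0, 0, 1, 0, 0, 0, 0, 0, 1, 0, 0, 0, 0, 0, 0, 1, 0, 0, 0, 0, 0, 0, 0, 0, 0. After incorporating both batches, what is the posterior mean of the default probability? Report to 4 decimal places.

0.4266

The Beta prior is conjugate to a Binomial/Bernoulli likelihood; the update adds successes to α and failures to β.
After batch 1: Beta(9.72+26, 2.73+15) = Beta(35.72, 17.73).
After batch 2: Beta(35.72+5, 17.73+37) = Beta(40.72, 54.73).
Posterior mean = α/(α+β) = 40.72/95.45 = 0.4266.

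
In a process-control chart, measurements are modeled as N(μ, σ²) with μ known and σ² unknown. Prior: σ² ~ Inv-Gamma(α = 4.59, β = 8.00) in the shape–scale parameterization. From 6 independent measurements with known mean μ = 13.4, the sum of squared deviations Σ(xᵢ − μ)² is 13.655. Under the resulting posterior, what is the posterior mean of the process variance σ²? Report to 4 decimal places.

2.2500

With known mean μ and an Inverse-Gamma(α, β) prior on σ², the Normal likelihood is conjugate: posterior is Inv-Gamma(α + n/2, β + Σ(xᵢ−μ)²/2).
Posterior: Inv-Gamma(4.59 + 6/2, 8.00 + 13.655/2) = Inv-Gamma(7.59, 14.8275).
E[σ²|data] = β/(α−1) = 14.8275/6.59 = 2.2500.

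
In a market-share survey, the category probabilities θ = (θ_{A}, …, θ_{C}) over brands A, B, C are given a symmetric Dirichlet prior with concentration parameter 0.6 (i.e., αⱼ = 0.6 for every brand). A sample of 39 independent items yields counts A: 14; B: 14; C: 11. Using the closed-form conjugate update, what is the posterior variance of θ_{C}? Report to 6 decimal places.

The Dirichlet prior is conjugate to the Multinomial likelihood: each posterior αⱼ = prior αⱼ + observed count nⱼ.
Posterior concentration: (14.6, 14.6, 11.6), total = 40.8.
Var[θ_j] = α_j(Σα−α_j)/((Σα)²(Σα+1)) = 11.6·29.2/(40.8²·41.8) = 0.004868.

0.004868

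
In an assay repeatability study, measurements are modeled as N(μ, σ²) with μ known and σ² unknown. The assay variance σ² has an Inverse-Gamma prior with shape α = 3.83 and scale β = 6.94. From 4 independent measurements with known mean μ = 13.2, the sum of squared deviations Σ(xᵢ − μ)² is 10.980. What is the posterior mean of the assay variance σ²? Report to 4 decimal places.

2.5735

With known mean μ and an Inverse-Gamma(α, β) prior on σ², the Normal likelihood is conjugate: posterior is Inv-Gamma(α + n/2, β + Σ(xᵢ−μ)²/2).
Posterior: Inv-Gamma(3.83 + 4/2, 6.94 + 10.980/2) = Inv-Gamma(5.83, 12.4300).
E[σ²|data] = β/(α−1) = 12.4300/4.83 = 2.5735.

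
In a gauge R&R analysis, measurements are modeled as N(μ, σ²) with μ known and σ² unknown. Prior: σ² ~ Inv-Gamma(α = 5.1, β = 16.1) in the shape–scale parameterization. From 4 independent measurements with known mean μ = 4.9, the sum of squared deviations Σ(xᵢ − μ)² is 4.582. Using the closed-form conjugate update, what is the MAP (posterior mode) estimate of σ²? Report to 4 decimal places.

With known mean μ and an Inverse-Gamma(α, β) prior on σ², the Normal likelihood is conjugate: posterior is Inv-Gamma(α + n/2, β + Σ(xᵢ−μ)²/2).
Posterior: Inv-Gamma(5.1 + 4/2, 16.1 + 4.582/2) = Inv-Gamma(7.10, 18.3910).
Mode = β/(α+1) = 18.3910/8.10 = 2.2705.

2.2705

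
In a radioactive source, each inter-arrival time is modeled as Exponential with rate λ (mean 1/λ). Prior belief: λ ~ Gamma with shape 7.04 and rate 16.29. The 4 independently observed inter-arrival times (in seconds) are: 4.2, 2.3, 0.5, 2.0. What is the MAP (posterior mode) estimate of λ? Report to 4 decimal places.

With a Gamma(shape α, rate β) prior on the exponential rate λ, the posterior after n observations with total T = Σxᵢ is Gamma(α+n, β+T).
Sum of observations T = 9.0 seconds; n = 4.
Posterior: Gamma(7.04+4, 16.29+9.0) = Gamma(11.04, 25.29).
Mode = (α−1)/β = 0.3970.

0.3970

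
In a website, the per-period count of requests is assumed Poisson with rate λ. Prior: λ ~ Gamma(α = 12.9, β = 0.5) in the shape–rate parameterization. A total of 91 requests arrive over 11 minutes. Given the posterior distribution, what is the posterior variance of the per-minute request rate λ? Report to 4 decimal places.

With a Gamma(shape α, rate β) prior, the Poisson likelihood is conjugate: the posterior is Gamma(α + ΣXᵢ, β + n).
Posterior: Gamma(α+S, β+n) = Gamma(12.9+91, 0.5+11) = Gamma(103.9, 11.5).
Var = α/β² = 103.9/11.5² = 0.7856.

0.7856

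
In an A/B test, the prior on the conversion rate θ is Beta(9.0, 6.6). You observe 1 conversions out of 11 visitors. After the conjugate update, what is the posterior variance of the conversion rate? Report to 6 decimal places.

The Beta prior is conjugate to a Binomial/Bernoulli likelihood; the update adds successes to α and failures to β.
Posterior: Beta(α+k, β+n−k) = Beta(9.0+1, 6.6+10) = Beta(10.0, 16.6).
Var = αβ/((α+β)²(α+β+1)) = 10.0·16.6/(26.6²·27.6) = 0.008500.

0.008500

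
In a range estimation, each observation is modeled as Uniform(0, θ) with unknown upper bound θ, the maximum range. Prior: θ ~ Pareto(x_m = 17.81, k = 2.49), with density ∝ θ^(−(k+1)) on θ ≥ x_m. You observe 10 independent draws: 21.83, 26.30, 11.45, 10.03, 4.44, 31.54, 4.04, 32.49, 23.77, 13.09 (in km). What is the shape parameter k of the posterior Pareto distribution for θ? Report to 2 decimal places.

A Pareto(scale x_m, shape k) prior on the upper bound θ of Uniform(0, θ) is conjugate: posterior is Pareto(max(x_m, max xᵢ), k + n).
Sample maximum = 32.49; prior scale x_m = 17.81 → posterior scale = max = 32.49.
Posterior shape = 2.49 + 10 = 12.49.
Posterior shape k = 12.49.

12.49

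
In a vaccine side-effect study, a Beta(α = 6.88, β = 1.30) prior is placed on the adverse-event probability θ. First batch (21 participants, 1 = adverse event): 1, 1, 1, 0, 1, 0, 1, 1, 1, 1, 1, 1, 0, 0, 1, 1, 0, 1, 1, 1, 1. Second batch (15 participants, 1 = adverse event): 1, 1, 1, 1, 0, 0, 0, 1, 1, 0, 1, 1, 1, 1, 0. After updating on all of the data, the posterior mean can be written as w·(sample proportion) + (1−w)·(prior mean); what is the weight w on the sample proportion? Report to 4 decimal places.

0.8148

The Beta prior is conjugate to a Binomial/Bernoulli likelihood; the update adds successes to α and failures to β.
Total number of participants: n = 21 + 15 = 36.
Posterior mean = (α₀+k)/(α₀+β₀+n) = [n/(α₀+β₀+n)]·(k/n) + [(α₀+β₀)/(α₀+β₀+n)]·α₀/(α₀+β₀), so only n and the prior enter the weight.
The weight on the data is w = n/(α₀+β₀+n) = 36/(6.88+1.30+36) = 36/44.18 = 0.8148.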